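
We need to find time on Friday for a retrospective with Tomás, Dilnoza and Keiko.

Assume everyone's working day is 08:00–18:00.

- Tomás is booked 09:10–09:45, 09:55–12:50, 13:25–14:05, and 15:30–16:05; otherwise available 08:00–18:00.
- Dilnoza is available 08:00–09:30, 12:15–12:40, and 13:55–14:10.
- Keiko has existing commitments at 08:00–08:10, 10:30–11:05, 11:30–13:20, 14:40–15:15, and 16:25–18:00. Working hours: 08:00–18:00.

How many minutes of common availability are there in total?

Tomás free within 08:00–18:00: 08:00–09:10, 09:45–09:55, 12:50–13:25, 14:05–15:30, 16:05–18:00.
Keiko free within 08:00–18:00: 08:10–10:30, 11:05–11:30, 13:20–14:40, 15:15–16:25.
Tomás ∩ Dilnoza: 08:00–09:10, 14:05–14:10.
Tomás ∩ Dilnoza ∩ Keiko: 08:10–09:10, 14:05–14:10.
Total common minutes: 60 + 5 = 65.

65 minutes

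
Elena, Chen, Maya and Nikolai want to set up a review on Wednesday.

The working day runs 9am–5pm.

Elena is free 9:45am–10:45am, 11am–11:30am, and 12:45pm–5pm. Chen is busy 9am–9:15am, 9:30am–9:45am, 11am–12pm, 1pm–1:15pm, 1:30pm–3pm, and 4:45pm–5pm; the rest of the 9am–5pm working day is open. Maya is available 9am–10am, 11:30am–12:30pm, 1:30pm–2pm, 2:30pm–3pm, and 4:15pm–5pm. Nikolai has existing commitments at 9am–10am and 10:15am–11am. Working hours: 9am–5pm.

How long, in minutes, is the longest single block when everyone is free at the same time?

30 minutes

Chen free within 09:00–17:00: 09:15–09:30, 09:45–11:00, 12:00–13:00, 13:15–13:30, 15:00–16:45.
Nikolai free within 09:00–17:00: 10:00–10:15, 11:00–17:00.
Elena ∩ Chen: 09:45–10:45, 12:45–13:00, 13:15–13:30, 15:00–16:45.
Elena ∩ Chen ∩ Maya: 09:45–10:00, 16:15–16:45.
Elena ∩ Chen ∩ Maya ∩ Nikolai: 16:15–16:45.
Single common window of 30 minutes.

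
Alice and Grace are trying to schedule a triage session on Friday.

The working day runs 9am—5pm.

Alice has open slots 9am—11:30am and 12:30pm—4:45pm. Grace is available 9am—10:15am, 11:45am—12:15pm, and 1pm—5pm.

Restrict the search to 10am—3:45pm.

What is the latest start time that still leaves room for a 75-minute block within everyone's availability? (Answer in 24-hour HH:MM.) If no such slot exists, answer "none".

14:30

Alice ∩ Grace: 09:00–10:15, 13:00–16:45.
Restricted to 10:00–15:45: 10:00–10:15, 13:00–15:45.
Windows ≥ 75 min: 13:00–15:45.
Latest start in the last window 13:00–15:45 is 15:45 − 75 min = 14:30.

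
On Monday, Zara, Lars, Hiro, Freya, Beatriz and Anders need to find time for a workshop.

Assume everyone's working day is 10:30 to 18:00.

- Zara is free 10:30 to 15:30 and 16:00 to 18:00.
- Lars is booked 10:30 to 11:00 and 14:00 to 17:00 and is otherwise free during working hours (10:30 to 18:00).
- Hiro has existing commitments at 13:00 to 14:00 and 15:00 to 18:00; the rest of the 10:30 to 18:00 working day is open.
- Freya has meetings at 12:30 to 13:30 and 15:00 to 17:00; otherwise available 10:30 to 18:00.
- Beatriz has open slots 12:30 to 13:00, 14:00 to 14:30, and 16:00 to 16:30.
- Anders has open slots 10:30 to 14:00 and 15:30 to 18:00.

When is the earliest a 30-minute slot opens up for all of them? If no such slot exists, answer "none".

Lars free within 10:30–18:00: 11:00–14:00, 17:00–18:00.
Hiro free within 10:30–18:00: 10:30–13:00, 14:00–15:00.
Freya free within 10:30–18:00: 10:30–12:30, 13:30–15:00, 17:00–18:00.
Zara ∩ Lars: 11:00–14:00, 17:00–18:00.
Zara ∩ Lars ∩ Hiro: 11:00–13:00.
Zara ∩ Lars ∩ Hiro ∩ Freya: 11:00–12:30.
Zara ∩ Lars ∩ Hiro ∩ Freya ∩ Beatriz: (none).
Zara ∩ Lars ∩ Hiro ∩ Freya ∩ Beatriz ∩ Anders: (none).
Windows ≥ 30 min: (none).

none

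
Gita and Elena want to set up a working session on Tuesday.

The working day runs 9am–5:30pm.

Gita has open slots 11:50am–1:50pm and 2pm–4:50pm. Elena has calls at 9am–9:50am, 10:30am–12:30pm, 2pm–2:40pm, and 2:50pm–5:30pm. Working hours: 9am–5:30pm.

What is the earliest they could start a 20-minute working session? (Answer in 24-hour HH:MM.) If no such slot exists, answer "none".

12:30

Elena free within 09:00–17:30: 09:50–10:30, 12:30–14:00, 14:40–14:50.
Gita ∩ Elena: 12:30–13:50, 14:40–14:50.
Windows ≥ 20 min: 12:30–13:50.
Earliest such window starts at 12:30.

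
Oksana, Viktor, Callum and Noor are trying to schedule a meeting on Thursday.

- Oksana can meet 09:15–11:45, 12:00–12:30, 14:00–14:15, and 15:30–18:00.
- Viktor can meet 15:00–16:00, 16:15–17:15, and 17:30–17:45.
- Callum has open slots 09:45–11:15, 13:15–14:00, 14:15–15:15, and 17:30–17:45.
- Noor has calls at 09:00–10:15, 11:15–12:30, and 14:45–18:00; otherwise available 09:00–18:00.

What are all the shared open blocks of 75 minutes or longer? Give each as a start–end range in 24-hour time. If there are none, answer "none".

none

Noor free within 09:00–18:00: 10:15–11:15, 12:30–14:45.
Oksana ∩ Viktor: 15:30–16:00, 16:15–17:15, 17:30–17:45.
Oksana ∩ Viktor ∩ Callum: 17:30–17:45.
Oksana ∩ Viktor ∩ Callum ∩ Noor: (none).
Windows ≥ 75 min: (none).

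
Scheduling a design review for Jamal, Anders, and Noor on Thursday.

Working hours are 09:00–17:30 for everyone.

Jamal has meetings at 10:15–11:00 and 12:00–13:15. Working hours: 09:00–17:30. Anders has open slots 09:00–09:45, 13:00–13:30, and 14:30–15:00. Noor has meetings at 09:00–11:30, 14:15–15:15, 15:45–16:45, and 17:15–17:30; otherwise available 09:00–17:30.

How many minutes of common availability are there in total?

15 minutes

Jamal free within 09:00–17:30: 09:00–10:15, 11:00–12:00, 13:15–17:30.
Noor free within 09:00–17:30: 11:30–14:15, 15:15–15:45, 16:45–17:15.
Jamal ∩ Anders: 09:00–09:45, 13:15–13:30, 14:30–15:00.
Jamal ∩ Anders ∩ Noor: 13:15–13:30.
Total common minutes: 15.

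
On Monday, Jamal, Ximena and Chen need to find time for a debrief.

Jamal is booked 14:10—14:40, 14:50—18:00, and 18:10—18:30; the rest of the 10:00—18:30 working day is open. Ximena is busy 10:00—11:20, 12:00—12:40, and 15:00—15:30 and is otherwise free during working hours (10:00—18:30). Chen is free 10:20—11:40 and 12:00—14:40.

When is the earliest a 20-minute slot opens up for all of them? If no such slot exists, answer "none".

Jamal free within 10:00–18:30: 10:00–14:10, 14:40–14:50, 18:00–18:10.
Ximena free within 10:00–18:30: 11:20–12:00, 12:40–15:00, 15:30–18:30.
Jamal ∩ Ximena: 11:20–12:00, 12:40–14:10, 14:40–14:50, 18:00–18:10.
Jamal ∩ Ximena ∩ Chen: 11:20–11:40, 12:40–14:10.
Windows ≥ 20 min: 11:20–11:40, 12:40–14:10.
Earliest such window starts at 11:20.

11:20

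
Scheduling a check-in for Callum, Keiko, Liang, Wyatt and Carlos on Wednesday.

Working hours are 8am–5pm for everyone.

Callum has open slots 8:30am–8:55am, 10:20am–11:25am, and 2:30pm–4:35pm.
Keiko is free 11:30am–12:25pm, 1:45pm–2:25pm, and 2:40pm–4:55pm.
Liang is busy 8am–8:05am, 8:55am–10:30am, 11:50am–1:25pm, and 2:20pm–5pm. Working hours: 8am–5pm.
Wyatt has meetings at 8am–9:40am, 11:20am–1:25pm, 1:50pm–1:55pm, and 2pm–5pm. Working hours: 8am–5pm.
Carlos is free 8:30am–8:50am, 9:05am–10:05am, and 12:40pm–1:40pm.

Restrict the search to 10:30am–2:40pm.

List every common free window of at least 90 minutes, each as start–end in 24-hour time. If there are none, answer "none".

Liang free within 08:00–17:00: 08:05–08:55, 10:30–11:50, 13:25–14:20.
Wyatt free within 08:00–17:00: 09:40–11:20, 13:25–13:50, 13:55–14:00.
Callum ∩ Keiko: 14:40–16:35.
Callum ∩ Keiko ∩ Liang: (none).
Callum ∩ Keiko ∩ Liang ∩ Wyatt: (none).
Callum ∩ Keiko ∩ Liang ∩ Wyatt ∩ Carlos: (none).
Restricted to 10:30–14:40: (none).
Windows ≥ 90 min: (none).

none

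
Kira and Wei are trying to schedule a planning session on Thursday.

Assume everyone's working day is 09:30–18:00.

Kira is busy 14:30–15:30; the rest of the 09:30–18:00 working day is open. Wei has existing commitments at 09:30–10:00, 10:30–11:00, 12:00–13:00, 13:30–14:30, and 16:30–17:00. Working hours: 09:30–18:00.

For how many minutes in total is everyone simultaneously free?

Kira free within 09:30–18:00: 09:30–14:30, 15:30–18:00.
Wei free within 09:30–18:00: 10:00–10:30, 11:00–12:00, 13:00–13:30, 14:30–16:30, 17:00–18:00.
Kira ∩ Wei: 10:00–10:30, 11:00–12:00, 13:00–13:30, 15:30–16:30, 17:00–18:00.
Total common minutes: 30 + 60 + 30 + 60 + 60 = 240.

240 minutes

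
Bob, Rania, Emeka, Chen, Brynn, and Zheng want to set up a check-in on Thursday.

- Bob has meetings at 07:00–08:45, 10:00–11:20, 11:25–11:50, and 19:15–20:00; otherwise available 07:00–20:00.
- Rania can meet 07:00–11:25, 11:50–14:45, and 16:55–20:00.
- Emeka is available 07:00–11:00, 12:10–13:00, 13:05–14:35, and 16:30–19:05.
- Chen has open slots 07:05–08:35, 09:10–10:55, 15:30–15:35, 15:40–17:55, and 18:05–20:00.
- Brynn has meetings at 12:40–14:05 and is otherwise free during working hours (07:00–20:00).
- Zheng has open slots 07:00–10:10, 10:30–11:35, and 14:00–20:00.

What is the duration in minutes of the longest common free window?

60 minutes

Bob free within 07:00–20:00: 08:45–10:00, 11:20–11:25, 11:50–19:15.
Brynn free within 07:00–20:00: 07:00–12:40, 14:05–20:00.
Bob ∩ Rania: 08:45–10:00, 11:20–11:25, 11:50–14:45, 16:55–19:15.
Bob ∩ Rania ∩ Emeka: 08:45–10:00, 12:10–13:00, 13:05–14:35, 16:55–19:05.
Bob ∩ Rania ∩ Emeka ∩ Chen: 09:10–10:00, 16:55–17:55, 18:05–19:05.
Bob ∩ Rania ∩ Emeka ∩ Chen ∩ Brynn: 09:10–10:00, 16:55–17:55, 18:05–19:05.
Bob ∩ Rania ∩ Emeka ∩ Chen ∩ Brynn ∩ Zheng: 09:10–10:00, 16:55–17:55, 18:05–19:05.
Common window lengths: 50, 60, 60 min; longest is 60.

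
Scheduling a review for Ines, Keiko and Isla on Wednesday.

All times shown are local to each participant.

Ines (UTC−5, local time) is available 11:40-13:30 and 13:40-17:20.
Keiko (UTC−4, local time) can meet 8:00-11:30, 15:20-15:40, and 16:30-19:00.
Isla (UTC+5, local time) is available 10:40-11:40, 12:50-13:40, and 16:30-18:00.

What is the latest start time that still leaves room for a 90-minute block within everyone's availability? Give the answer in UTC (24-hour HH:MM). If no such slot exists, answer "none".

Ines → UTC: 16:40–18:30, 18:40–22:20.
Keiko → UTC: 12:00–15:30, 19:20–19:40, 20:30–23:00.
Isla → UTC: 05:40–06:40, 07:50–08:40, 11:30–13:00.
Ines ∩ Keiko: 19:20–19:40, 20:30–22:20.
Ines ∩ Keiko ∩ Isla: (none).
Windows ≥ 90 min: (none).

none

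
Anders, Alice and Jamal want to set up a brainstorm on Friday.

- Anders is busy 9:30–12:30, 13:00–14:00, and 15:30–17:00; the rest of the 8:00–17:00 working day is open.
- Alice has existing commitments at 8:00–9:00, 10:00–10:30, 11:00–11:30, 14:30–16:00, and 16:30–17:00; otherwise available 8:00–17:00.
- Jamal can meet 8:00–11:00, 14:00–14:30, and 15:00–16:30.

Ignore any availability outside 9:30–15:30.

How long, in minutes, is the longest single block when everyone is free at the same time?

Anders free within 08:00–17:00: 08:00–09:30, 12:30–13:00, 14:00–15:30.
Alice free within 08:00–17:00: 09:00–10:00, 10:30–11:00, 11:30–14:30, 16:00–16:30.
Anders ∩ Alice: 09:00–09:30, 12:30–13:00, 14:00–14:30.
Anders ∩ Alice ∩ Jamal: 09:00–09:30, 14:00–14:30.
Restricted to 09:30–15:30: 14:00–14:30.
Single common window of 30 minutes.

30 minutes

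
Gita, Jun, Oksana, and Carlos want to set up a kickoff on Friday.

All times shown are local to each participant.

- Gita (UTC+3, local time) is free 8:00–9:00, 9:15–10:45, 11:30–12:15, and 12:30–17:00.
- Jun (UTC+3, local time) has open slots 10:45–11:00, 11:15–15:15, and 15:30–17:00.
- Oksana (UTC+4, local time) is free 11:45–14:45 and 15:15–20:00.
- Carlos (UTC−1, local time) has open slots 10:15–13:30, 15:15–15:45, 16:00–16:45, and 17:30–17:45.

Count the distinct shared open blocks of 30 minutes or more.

2

Gita → UTC: 05:00–06:00, 06:15–07:45, 08:30–09:15, 09:30–14:00.
Jun → UTC: 07:45–08:00, 08:15–12:15, 12:30–14:00.
Oksana → UTC: 07:45–10:45, 11:15–16:00.
Carlos → UTC: 11:15–14:30, 16:15–16:45, 17:00–17:45, 18:30–18:45.
Gita ∩ Jun: 08:30–09:15, 09:30–12:15, 12:30–14:00.
Gita ∩ Jun ∩ Oksana: 08:30–09:15, 09:30–10:45, 11:15–12:15, 12:30–14:00.
Gita ∩ Jun ∩ Oksana ∩ Carlos: 11:15–12:15, 12:30–14:00.
Windows ≥ 30 min: 11:15–12:15, 12:30–14:00.
That's 2 windows.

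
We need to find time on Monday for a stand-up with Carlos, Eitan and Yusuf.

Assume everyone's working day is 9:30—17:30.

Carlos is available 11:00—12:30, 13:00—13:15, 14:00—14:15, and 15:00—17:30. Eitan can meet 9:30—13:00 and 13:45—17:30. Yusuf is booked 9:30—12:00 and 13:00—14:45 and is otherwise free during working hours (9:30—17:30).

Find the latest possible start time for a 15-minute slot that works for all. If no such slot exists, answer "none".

Yusuf free within 09:30–17:30: 12:00–13:00, 14:45–17:30.
Carlos ∩ Eitan: 11:00–12:30, 14:00–14:15, 15:00–17:30.
Carlos ∩ Eitan ∩ Yusuf: 12:00–12:30, 15:00–17:30.
Windows ≥ 15 min: 12:00–12:30, 15:00–17:30.
Latest start in the last window 15:00–17:30 is 17:30 − 15 min = 17:15.

17:15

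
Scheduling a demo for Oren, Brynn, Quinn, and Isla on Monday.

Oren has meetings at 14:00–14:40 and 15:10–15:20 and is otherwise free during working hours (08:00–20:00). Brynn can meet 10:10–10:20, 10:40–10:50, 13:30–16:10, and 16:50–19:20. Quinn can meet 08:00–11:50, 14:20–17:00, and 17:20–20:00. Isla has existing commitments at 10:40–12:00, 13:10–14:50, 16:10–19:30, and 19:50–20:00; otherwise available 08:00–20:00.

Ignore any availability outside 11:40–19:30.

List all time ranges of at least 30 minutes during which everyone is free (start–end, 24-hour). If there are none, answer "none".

15:20–16:10

Oren free within 08:00–20:00: 08:00–14:00, 14:40–15:10, 15:20–20:00.
Isla free within 08:00–20:00: 08:00–10:40, 12:00–13:10, 14:50–16:10, 19:30–19:50.
Oren ∩ Brynn: 10:10–10:20, 10:40–10:50, 13:30–14:00, 14:40–15:10, 15:20–16:10, 16:50–19:20.
Oren ∩ Brynn ∩ Quinn: 10:10–10:20, 10:40–10:50, 14:40–15:10, 15:20–16:10, 16:50–17:00, 17:20–19:20.
Oren ∩ Brynn ∩ Quinn ∩ Isla: 10:10–10:20, 14:50–15:10, 15:20–16:10.
Restricted to 11:40–19:30: 14:50–15:10, 15:20–16:10.
Windows ≥ 30 min: 15:20–16:10.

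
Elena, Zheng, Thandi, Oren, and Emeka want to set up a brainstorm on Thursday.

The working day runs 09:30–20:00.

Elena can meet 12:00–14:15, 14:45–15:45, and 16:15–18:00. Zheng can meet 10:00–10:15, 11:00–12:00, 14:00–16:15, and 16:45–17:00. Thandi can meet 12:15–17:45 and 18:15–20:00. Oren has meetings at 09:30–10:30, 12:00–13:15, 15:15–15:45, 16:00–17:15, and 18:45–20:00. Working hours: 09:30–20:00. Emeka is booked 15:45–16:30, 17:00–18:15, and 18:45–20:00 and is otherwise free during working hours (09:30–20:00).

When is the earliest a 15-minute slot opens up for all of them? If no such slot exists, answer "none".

14:00

Oren free within 09:30–20:00: 10:30–12:00, 13:15–15:15, 15:45–16:00, 17:15–18:45.
Emeka free within 09:30–20:00: 09:30–15:45, 16:30–17:00, 18:15–18:45.
Elena ∩ Zheng: 14:00–14:15, 14:45–15:45, 16:45–17:00.
Elena ∩ Zheng ∩ Thandi: 14:00–14:15, 14:45–15:45, 16:45–17:00.
Elena ∩ Zheng ∩ Thandi ∩ Oren: 14:00–14:15, 14:45–15:15.
Elena ∩ Zheng ∩ Thandi ∩ Oren ∩ Emeka: 14:00–14:15, 14:45–15:15.
Windows ≥ 15 min: 14:00–14:15, 14:45–15:15.
Earliest such window starts at 14:00.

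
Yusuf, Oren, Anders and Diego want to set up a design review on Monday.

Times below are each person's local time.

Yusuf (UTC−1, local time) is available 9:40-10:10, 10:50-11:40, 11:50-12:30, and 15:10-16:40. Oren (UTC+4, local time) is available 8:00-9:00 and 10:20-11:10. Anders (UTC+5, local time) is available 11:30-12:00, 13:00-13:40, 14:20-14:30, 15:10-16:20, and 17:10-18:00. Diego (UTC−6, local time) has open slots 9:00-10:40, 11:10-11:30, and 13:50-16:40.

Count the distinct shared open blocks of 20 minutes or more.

0

Yusuf → UTC: 10:40–11:10, 11:50–12:40, 12:50–13:30, 16:10–17:40.
Oren → UTC: 04:00–05:00, 06:20–07:10.
Anders → UTC: 06:30–07:00, 08:00–08:40, 09:20–09:30, 10:10–11:20, 12:10–13:00.
Diego → UTC: 15:00–16:40, 17:10–17:30, 19:50–22:40.
Yusuf ∩ Oren: (none).
Yusuf ∩ Oren ∩ Anders: (none).
Yusuf ∩ Oren ∩ Anders ∩ Diego: (none).
Windows ≥ 20 min: (none).
That's 0 windows.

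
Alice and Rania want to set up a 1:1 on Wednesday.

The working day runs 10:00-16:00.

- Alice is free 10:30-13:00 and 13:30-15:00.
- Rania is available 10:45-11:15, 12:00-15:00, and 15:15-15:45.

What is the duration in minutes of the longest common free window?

90 minutes

Alice ∩ Rania: 10:45–11:15, 12:00–13:00, 13:30–15:00.
Common window lengths: 30, 60, 90 min; longest is 90.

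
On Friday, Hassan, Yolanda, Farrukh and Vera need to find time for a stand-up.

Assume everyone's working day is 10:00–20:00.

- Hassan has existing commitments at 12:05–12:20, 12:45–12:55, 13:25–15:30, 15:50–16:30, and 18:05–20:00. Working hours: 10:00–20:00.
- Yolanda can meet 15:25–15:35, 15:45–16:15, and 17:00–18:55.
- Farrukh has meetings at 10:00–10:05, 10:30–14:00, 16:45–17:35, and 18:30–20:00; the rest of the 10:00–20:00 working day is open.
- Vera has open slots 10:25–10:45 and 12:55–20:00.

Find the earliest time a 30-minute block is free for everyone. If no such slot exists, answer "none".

17:35

Hassan free within 10:00–20:00: 10:00–12:05, 12:20–12:45, 12:55–13:25, 15:30–15:50, 16:30–18:05.
Farrukh free within 10:00–20:00: 10:05–10:30, 14:00–16:45, 17:35–18:30.
Hassan ∩ Yolanda: 15:30–15:35, 15:45–15:50, 17:00–18:05.
Hassan ∩ Yolanda ∩ Farrukh: 15:30–15:35, 15:45–15:50, 17:35–18:05.
Hassan ∩ Yolanda ∩ Farrukh ∩ Vera: 15:30–15:35, 15:45–15:50, 17:35–18:05.
Windows ≥ 30 min: 17:35–18:05.
Earliest such window starts at 17:35.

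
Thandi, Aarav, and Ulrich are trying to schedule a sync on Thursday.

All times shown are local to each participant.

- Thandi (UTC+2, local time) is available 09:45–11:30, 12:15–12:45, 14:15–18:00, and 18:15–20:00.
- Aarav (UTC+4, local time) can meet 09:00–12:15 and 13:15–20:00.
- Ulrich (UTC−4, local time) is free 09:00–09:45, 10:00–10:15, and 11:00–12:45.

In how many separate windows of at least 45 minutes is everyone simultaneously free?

2

Thandi → UTC: 07:45–09:30, 10:15–10:45, 12:15–16:00, 16:15–18:00.
Aarav → UTC: 05:00–08:15, 09:15–16:00.
Ulrich → UTC: 13:00–13:45, 14:00–14:15, 15:00–16:45.
Thandi ∩ Aarav: 07:45–08:15, 09:15–09:30, 10:15–10:45, 12:15–16:00.
Thandi ∩ Aarav ∩ Ulrich: 13:00–13:45, 14:00–14:15, 15:00–16:00.
Windows ≥ 45 min: 13:00–13:45, 15:00–16:00.
That's 2 windows.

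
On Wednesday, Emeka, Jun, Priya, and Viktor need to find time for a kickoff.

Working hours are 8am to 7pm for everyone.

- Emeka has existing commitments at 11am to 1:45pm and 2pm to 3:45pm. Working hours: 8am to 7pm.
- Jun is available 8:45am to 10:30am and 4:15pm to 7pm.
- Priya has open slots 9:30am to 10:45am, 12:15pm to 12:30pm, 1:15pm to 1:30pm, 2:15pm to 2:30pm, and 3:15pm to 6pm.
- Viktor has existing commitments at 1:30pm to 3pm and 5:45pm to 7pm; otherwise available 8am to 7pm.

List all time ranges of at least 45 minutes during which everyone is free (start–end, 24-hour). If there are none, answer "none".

Emeka free within 08:00–19:00: 08:00–11:00, 13:45–14:00, 15:45–19:00.
Viktor free within 08:00–19:00: 08:00–13:30, 15:00–17:45.
Emeka ∩ Jun: 08:45–10:30, 16:15–19:00.
Emeka ∩ Jun ∩ Priya: 09:30–10:30, 16:15–18:00.
Emeka ∩ Jun ∩ Priya ∩ Viktor: 09:30–10:30, 16:15–17:45.
Windows ≥ 45 min: 09:30–10:30, 16:15–17:45.

09:30–10:30, 16:15–17:45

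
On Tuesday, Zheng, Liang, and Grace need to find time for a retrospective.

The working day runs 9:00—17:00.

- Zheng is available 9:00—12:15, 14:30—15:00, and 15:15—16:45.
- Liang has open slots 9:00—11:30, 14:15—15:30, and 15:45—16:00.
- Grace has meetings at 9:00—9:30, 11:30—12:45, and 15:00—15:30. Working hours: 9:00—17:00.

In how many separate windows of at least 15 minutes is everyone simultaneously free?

Grace free within 09:00–17:00: 09:30–11:30, 12:45–15:00, 15:30–17:00.
Zheng ∩ Liang: 09:00–11:30, 14:30–15:00, 15:15–15:30, 15:45–16:00.
Zheng ∩ Liang ∩ Grace: 09:30–11:30, 14:30–15:00, 15:45–16:00.
Windows ≥ 15 min: 09:30–11:30, 14:30–15:00, 15:45–16:00.
That's 3 windows.

3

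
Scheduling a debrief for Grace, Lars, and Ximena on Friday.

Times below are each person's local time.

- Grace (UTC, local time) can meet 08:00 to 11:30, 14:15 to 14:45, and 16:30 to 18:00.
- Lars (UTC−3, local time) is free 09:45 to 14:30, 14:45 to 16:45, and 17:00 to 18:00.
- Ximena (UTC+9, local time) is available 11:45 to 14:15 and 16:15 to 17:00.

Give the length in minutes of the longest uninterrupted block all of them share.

0 minutes

Grace → UTC: 08:00–11:30, 14:15–14:45, 16:30–18:00.
Lars → UTC: 12:45–17:30, 17:45–19:45, 20:00–21:00.
Ximena → UTC: 02:45–05:15, 07:15–08:00.
Grace ∩ Lars: 14:15–14:45, 16:30–17:30, 17:45–18:00.
Grace ∩ Lars ∩ Ximena: (none).
No common window.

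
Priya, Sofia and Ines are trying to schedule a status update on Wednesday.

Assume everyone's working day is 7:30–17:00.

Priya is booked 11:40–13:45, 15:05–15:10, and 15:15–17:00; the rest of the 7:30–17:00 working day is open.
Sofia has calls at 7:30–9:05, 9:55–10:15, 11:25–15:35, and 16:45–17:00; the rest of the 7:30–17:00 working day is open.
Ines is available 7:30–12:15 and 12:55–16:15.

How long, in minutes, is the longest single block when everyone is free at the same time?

Priya free within 07:30–17:00: 07:30–11:40, 13:45–15:05, 15:10–15:15.
Sofia free within 07:30–17:00: 09:05–09:55, 10:15–11:25, 15:35–16:45.
Priya ∩ Sofia: 09:05–09:55, 10:15–11:25.
Priya ∩ Sofia ∩ Ines: 09:05–09:55, 10:15–11:25.
Common window lengths: 50, 70 min; longest is 70.

70 minutes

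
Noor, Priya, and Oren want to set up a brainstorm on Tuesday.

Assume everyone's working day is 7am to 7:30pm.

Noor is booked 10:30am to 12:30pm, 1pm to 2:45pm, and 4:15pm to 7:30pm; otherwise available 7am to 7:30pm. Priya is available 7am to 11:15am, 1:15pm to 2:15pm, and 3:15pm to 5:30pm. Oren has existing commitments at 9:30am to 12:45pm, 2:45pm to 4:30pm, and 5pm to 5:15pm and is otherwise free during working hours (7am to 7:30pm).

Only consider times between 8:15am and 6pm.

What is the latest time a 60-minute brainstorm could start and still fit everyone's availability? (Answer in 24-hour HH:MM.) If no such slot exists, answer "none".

08:30

Noor free within 07:00–19:30: 07:00–10:30, 12:30–13:00, 14:45–16:15.
Oren free within 07:00–19:30: 07:00–09:30, 12:45–14:45, 16:30–17:00, 17:15–19:30.
Noor ∩ Priya: 07:00–10:30, 15:15–16:15.
Noor ∩ Priya ∩ Oren: 07:00–09:30.
Restricted to 08:15–18:00: 08:15–09:30.
Windows ≥ 60 min: 08:15–09:30.
Latest start in the last window 08:15–09:30 is 09:30 − 60 min = 08:30.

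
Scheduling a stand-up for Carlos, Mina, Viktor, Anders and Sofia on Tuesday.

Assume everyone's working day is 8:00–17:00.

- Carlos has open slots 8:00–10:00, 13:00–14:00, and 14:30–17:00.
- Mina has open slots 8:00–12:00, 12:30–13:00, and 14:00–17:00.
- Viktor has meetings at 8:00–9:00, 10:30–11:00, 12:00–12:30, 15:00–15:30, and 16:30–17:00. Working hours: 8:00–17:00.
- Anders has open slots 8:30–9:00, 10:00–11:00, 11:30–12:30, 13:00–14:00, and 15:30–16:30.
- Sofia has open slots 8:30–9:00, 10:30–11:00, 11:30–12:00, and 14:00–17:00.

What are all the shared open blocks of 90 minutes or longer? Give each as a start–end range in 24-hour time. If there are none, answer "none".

Viktor free within 08:00–17:00: 09:00–10:30, 11:00–12:00, 12:30–15:00, 15:30–16:30.
Carlos ∩ Mina: 08:00–10:00, 14:30–17:00.
Carlos ∩ Mina ∩ Viktor: 09:00–10:00, 14:30–15:00, 15:30–16:30.
Carlos ∩ Mina ∩ Viktor ∩ Anders: 15:30–16:30.
Carlos ∩ Mina ∩ Viktor ∩ Anders ∩ Sofia: 15:30–16:30.
Windows ≥ 90 min: (none).

none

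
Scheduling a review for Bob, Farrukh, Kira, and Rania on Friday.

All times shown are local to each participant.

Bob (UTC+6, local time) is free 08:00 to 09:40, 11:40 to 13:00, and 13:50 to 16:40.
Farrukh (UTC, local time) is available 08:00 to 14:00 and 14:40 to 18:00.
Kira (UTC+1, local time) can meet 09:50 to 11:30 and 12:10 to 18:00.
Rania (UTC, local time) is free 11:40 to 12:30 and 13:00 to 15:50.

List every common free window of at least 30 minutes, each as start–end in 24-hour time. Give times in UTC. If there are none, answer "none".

none

Bob → UTC: 02:00–03:40, 05:40–07:00, 07:50–10:40.
Farrukh → UTC: 08:00–14:00, 14:40–18:00.
Kira → UTC: 08:50–10:30, 11:10–17:00.
Rania → UTC: 11:40–12:30, 13:00–15:50.
Bob ∩ Farrukh: 08:00–10:40.
Bob ∩ Farrukh ∩ Kira: 08:50–10:30.
Bob ∩ Farrukh ∩ Kira ∩ Rania: (none).
Windows ≥ 30 min: (none).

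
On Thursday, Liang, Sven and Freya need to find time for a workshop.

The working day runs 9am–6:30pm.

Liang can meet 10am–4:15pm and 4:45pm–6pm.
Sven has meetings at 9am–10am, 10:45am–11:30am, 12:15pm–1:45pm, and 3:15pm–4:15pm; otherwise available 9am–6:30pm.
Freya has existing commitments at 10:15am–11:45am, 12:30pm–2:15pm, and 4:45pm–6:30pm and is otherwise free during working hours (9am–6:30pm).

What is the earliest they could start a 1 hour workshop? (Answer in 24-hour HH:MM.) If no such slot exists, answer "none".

Sven free within 09:00–18:30: 10:00–10:45, 11:30–12:15, 13:45–15:15, 16:15–18:30.
Freya free within 09:00–18:30: 09:00–10:15, 11:45–12:30, 14:15–16:45.
Liang ∩ Sven: 10:00–10:45, 11:30–12:15, 13:45–15:15, 16:45–18:00.
Liang ∩ Sven ∩ Freya: 10:00–10:15, 11:45–12:15, 14:15–15:15.
Windows ≥ 60 min: 14:15–15:15.
Earliest such window starts at 14:15.

14:15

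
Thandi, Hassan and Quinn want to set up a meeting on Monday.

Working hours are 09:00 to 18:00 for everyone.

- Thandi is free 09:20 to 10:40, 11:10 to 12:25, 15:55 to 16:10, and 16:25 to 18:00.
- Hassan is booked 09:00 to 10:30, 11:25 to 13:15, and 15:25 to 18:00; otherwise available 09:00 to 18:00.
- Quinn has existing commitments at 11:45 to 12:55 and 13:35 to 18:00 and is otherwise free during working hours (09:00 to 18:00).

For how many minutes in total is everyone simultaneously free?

Hassan free within 09:00–18:00: 10:30–11:25, 13:15–15:25.
Quinn free within 09:00–18:00: 09:00–11:45, 12:55–13:35.
Thandi ∩ Hassan: 10:30–10:40, 11:10–11:25.
Thandi ∩ Hassan ∩ Quinn: 10:30–10:40, 11:10–11:25.
Total common minutes: 10 + 15 = 25.

25 minutes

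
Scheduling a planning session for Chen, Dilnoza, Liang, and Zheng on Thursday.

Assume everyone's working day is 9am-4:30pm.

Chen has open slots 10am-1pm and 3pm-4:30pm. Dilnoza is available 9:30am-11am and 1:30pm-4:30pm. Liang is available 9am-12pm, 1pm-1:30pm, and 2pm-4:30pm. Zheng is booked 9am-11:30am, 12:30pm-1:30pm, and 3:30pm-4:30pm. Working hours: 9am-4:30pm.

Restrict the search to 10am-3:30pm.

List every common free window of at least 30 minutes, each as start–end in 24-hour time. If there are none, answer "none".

15:00–15:30

Zheng free within 09:00–16:30: 11:30–12:30, 13:30–15:30.
Chen ∩ Dilnoza: 10:00–11:00, 15:00–16:30.
Chen ∩ Dilnoza ∩ Liang: 10:00–11:00, 15:00–16:30.
Chen ∩ Dilnoza ∩ Liang ∩ Zheng: 15:00–15:30.
Restricted to 10:00–15:30: 15:00–15:30.
Windows ≥ 30 min: 15:00–15:30.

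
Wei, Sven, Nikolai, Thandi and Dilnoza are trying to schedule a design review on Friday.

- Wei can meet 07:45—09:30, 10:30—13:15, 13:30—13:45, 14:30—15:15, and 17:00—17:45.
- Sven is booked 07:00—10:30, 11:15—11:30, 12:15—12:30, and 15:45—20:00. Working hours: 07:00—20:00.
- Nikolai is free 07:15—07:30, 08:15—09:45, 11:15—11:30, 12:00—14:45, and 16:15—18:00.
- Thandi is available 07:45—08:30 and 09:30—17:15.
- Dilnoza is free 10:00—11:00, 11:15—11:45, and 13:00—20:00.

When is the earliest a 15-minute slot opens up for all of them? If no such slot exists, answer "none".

13:00

Sven free within 07:00–20:00: 10:30–11:15, 11:30–12:15, 12:30–15:45.
Wei ∩ Sven: 10:30–11:15, 11:30–12:15, 12:30–13:15, 13:30–13:45, 14:30–15:15.
Wei ∩ Sven ∩ Nikolai: 12:00–12:15, 12:30–13:15, 13:30–13:45, 14:30–14:45.
Wei ∩ Sven ∩ Nikolai ∩ Thandi: 12:00–12:15, 12:30–13:15, 13:30–13:45, 14:30–14:45.
Wei ∩ Sven ∩ Nikolai ∩ Thandi ∩ Dilnoza: 13:00–13:15, 13:30–13:45, 14:30–14:45.
Windows ≥ 15 min: 13:00–13:15, 13:30–13:45, 14:30–14:45.
Earliest such window starts at 13:00.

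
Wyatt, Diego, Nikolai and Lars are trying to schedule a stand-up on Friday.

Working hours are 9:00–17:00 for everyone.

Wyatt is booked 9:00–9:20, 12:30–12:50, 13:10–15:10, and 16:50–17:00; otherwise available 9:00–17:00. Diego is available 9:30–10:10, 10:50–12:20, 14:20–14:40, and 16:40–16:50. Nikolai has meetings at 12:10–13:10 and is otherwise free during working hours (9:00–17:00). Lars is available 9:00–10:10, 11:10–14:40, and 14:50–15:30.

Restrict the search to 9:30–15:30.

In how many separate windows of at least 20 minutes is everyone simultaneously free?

2

Wyatt free within 09:00–17:00: 09:20–12:30, 12:50–13:10, 15:10–16:50.
Nikolai free within 09:00–17:00: 09:00–12:10, 13:10–17:00.
Wyatt ∩ Diego: 09:30–10:10, 10:50–12:20, 16:40–16:50.
Wyatt ∩ Diego ∩ Nikolai: 09:30–10:10, 10:50–12:10, 16:40–16:50.
Wyatt ∩ Diego ∩ Nikolai ∩ Lars: 09:30–10:10, 11:10–12:10.
Restricted to 09:30–15:30: 09:30–10:10, 11:10–12:10.
Windows ≥ 20 min: 09:30–10:10, 11:10–12:10.
That's 2 windows.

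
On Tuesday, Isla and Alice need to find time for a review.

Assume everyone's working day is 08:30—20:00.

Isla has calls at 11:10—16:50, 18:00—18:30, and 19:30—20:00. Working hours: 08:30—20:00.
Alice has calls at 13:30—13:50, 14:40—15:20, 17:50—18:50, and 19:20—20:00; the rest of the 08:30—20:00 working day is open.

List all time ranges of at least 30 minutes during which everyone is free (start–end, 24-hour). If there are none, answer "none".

Isla free within 08:30–20:00: 08:30–11:10, 16:50–18:00, 18:30–19:30.
Alice free within 08:30–20:00: 08:30–13:30, 13:50–14:40, 15:20–17:50, 18:50–19:20.
Isla ∩ Alice: 08:30–11:10, 16:50–17:50, 18:50–19:20.
Windows ≥ 30 min: 08:30–11:10, 16:50–17:50, 18:50–19:20.

08:30–11:10, 16:50–17:50, 18:50–19:20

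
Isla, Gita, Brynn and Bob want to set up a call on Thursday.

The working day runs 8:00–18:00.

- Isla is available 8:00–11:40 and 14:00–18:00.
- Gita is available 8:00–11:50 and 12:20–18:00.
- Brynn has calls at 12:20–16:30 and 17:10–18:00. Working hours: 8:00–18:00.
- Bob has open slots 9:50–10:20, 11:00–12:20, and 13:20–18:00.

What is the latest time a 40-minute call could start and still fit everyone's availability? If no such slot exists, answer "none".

16:30

Brynn free within 08:00–18:00: 08:00–12:20, 16:30–17:10.
Isla ∩ Gita: 08:00–11:40, 14:00–18:00.
Isla ∩ Gita ∩ Brynn: 08:00–11:40, 16:30–17:10.
Isla ∩ Gita ∩ Brynn ∩ Bob: 09:50–10:20, 11:00–11:40, 16:30–17:10.
Windows ≥ 40 min: 11:00–11:40, 16:30–17:10.
Latest start in the last window 16:30–17:10 is 17:10 − 40 min = 16:30.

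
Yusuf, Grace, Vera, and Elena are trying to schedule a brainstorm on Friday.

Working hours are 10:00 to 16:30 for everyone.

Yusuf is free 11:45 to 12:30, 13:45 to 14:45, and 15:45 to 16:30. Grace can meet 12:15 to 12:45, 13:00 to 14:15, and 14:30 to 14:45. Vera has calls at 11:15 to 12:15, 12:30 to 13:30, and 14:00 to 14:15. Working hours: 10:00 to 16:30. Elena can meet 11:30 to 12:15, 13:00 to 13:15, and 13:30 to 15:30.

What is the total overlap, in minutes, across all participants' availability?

30 minutes

Vera free within 10:00–16:30: 10:00–11:15, 12:15–12:30, 13:30–14:00, 14:15–16:30.
Yusuf ∩ Grace: 12:15–12:30, 13:45–14:15, 14:30–14:45.
Yusuf ∩ Grace ∩ Vera: 12:15–12:30, 13:45–14:00, 14:30–14:45.
Yusuf ∩ Grace ∩ Vera ∩ Elena: 13:45–14:00, 14:30–14:45.
Total common minutes: 15 + 15 = 30.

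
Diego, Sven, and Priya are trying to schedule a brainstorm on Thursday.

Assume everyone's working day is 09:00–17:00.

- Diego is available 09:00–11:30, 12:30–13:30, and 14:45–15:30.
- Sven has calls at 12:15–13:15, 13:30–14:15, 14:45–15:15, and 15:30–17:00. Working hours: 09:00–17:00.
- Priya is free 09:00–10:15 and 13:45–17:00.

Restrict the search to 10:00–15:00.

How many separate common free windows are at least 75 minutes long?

0

Sven free within 09:00–17:00: 09:00–12:15, 13:15–13:30, 14:15–14:45, 15:15–15:30.
Diego ∩ Sven: 09:00–11:30, 13:15–13:30, 15:15–15:30.
Diego ∩ Sven ∩ Priya: 09:00–10:15, 15:15–15:30.
Restricted to 10:00–15:00: 10:00–10:15.
Windows ≥ 75 min: (none).
That's 0 windows.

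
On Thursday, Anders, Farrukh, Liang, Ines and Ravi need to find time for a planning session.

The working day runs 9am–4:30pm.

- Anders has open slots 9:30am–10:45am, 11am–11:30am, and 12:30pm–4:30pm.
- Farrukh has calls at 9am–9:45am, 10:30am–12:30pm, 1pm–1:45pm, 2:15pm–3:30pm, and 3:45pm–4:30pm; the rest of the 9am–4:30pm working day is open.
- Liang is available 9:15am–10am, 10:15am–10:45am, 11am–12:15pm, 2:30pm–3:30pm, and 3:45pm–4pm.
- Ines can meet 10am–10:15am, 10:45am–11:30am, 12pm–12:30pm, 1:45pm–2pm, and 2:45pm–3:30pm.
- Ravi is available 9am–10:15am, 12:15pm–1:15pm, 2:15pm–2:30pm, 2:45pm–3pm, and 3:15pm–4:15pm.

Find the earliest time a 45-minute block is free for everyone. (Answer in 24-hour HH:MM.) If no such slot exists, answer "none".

Farrukh free within 09:00–16:30: 09:45–10:30, 12:30–13:00, 13:45–14:15, 15:30–15:45.
Anders ∩ Farrukh: 09:45–10:30, 12:30–13:00, 13:45–14:15, 15:30–15:45.
Anders ∩ Farrukh ∩ Liang: 09:45–10:00, 10:15–10:30.
Anders ∩ Farrukh ∩ Liang ∩ Ines: (none).
Anders ∩ Farrukh ∩ Liang ∩ Ines ∩ Ravi: (none).
Windows ≥ 45 min: (none).

none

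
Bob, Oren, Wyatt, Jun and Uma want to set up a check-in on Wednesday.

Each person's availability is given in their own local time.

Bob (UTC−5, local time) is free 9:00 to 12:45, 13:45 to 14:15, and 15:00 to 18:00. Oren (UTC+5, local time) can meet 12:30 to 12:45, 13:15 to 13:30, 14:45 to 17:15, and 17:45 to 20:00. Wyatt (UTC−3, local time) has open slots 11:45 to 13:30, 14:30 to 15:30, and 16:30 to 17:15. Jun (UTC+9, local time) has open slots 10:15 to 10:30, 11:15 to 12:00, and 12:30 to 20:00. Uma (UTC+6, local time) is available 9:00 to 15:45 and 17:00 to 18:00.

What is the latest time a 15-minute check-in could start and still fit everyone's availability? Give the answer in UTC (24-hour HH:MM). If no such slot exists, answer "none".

none

Bob → UTC: 14:00–17:45, 18:45–19:15, 20:00–23:00.
Oren → UTC: 07:30–07:45, 08:15–08:30, 09:45–12:15, 12:45–15:00.
Wyatt → UTC: 14:45–16:30, 17:30–18:30, 19:30–20:15.
Jun → UTC: 01:15–01:30, 02:15–03:00, 03:30–11:00.
Uma → UTC: 03:00–09:45, 11:00–12:00.
Bob ∩ Oren: 14:00–15:00.
Bob ∩ Oren ∩ Wyatt: 14:45–15:00.
Bob ∩ Oren ∩ Wyatt ∩ Jun: (none).
Bob ∩ Oren ∩ Wyatt ∩ Jun ∩ Uma: (none).
Windows ≥ 15 min: (none).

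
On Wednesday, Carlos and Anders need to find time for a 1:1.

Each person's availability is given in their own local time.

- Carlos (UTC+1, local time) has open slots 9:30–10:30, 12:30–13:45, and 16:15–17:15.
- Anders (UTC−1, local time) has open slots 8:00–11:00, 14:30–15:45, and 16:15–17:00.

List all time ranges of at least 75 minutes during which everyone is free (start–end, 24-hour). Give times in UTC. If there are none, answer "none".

Carlos → UTC: 08:30–09:30, 11:30–12:45, 15:15–16:15.
Anders → UTC: 09:00–12:00, 15:30–16:45, 17:15–18:00.
Carlos ∩ Anders: 09:00–09:30, 11:30–12:00, 15:30–16:15.
Windows ≥ 75 min: (none).

none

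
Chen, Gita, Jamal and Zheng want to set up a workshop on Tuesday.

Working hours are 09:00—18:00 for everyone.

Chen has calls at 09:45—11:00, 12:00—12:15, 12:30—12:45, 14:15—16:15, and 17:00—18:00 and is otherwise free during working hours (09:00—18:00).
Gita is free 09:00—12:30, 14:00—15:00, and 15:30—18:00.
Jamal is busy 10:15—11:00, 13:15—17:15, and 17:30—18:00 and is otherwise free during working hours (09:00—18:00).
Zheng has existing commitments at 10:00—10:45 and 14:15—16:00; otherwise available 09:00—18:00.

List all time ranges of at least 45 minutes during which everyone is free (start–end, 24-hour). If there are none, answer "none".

Chen free within 09:00–18:00: 09:00–09:45, 11:00–12:00, 12:15–12:30, 12:45–14:15, 16:15–17:00.
Jamal free within 09:00–18:00: 09:00–10:15, 11:00–13:15, 17:15–17:30.
Zheng free within 09:00–18:00: 09:00–10:00, 10:45–14:15, 16:00–18:00.
Chen ∩ Gita: 09:00–09:45, 11:00–12:00, 12:15–12:30, 14:00–14:15, 16:15–17:00.
Chen ∩ Gita ∩ Jamal: 09:00–09:45, 11:00–12:00, 12:15–12:30.
Chen ∩ Gita ∩ Jamal ∩ Zheng: 09:00–09:45, 11:00–12:00, 12:15–12:30.
Windows ≥ 45 min: 09:00–09:45, 11:00–12:00.

09:00–09:45, 11:00–12:00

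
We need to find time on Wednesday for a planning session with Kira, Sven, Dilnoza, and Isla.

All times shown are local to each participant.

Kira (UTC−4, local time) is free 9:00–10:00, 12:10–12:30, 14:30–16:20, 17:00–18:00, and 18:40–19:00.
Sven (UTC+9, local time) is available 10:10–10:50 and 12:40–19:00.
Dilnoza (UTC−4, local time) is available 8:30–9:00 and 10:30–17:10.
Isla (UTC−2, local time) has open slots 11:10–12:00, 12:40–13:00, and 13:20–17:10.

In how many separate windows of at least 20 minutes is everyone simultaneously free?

Kira → UTC: 13:00–14:00, 16:10–16:30, 18:30–20:20, 21:00–22:00, 22:40–23:00.
Sven → UTC: 01:10–01:50, 03:40–10:00.
Dilnoza → UTC: 12:30–13:00, 14:30–21:10.
Isla → UTC: 13:10–14:00, 14:40–15:00, 15:20–19:10.
Kira ∩ Sven: (none).
Kira ∩ Sven ∩ Dilnoza: (none).
Kira ∩ Sven ∩ Dilnoza ∩ Isla: (none).
Windows ≥ 20 min: (none).
That's 0 windows.

0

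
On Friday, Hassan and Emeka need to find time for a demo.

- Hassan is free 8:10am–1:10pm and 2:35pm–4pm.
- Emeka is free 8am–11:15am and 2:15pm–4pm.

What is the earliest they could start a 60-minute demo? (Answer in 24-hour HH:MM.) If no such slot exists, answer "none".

08:10

Hassan ∩ Emeka: 08:10–11:15, 14:35–16:00.
Windows ≥ 60 min: 08:10–11:15, 14:35–16:00.
Earliest such window starts at 08:10.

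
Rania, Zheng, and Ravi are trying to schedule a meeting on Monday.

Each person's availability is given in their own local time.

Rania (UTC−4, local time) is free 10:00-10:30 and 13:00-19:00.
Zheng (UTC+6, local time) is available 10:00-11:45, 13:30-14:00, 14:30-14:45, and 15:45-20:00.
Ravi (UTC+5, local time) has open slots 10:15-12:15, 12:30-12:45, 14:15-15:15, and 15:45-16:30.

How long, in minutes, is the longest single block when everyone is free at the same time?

0 minutes

Rania → UTC: 14:00–14:30, 17:00–23:00.
Zheng → UTC: 04:00–05:45, 07:30–08:00, 08:30–08:45, 09:45–14:00.
Ravi → UTC: 05:15–07:15, 07:30–07:45, 09:15–10:15, 10:45–11:30.
Rania ∩ Zheng: (none).
Rania ∩ Zheng ∩ Ravi: (none).
No common window.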